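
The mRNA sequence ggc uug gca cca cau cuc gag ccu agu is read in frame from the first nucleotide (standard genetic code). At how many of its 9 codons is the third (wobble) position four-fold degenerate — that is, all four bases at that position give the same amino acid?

5

Codon 1 GGC (Gly): third position 4-fold.
Codon 2 UUG (Leu): third position 2-fold.
Codon 3 GCA (Ala): third position 4-fold.
Codon 4 CCA (Pro): third position 4-fold.
Codon 5 CAU (His): third position 2-fold.
Codon 6 CUC (Leu): third position 4-fold.
Codon 7 GAG (Glu): third position 2-fold.
Codon 8 CCU (Pro): third position 4-fold.
Codon 9 AGU (Ser): third position 2-fold.
Four-fold degenerate third positions: 5.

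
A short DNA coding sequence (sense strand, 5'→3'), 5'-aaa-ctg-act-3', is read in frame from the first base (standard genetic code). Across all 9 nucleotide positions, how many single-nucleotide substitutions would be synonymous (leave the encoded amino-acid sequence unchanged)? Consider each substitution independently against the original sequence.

8

Codon 1 (AAA, Lys): 1 synonymous substitution.
Codon 2 (CTG, Leu): 4 synonymous substitutions.
Codon 3 (ACT, Thr): 3 synonymous substitutions.
Total: 1 + 4 + 3 = 8.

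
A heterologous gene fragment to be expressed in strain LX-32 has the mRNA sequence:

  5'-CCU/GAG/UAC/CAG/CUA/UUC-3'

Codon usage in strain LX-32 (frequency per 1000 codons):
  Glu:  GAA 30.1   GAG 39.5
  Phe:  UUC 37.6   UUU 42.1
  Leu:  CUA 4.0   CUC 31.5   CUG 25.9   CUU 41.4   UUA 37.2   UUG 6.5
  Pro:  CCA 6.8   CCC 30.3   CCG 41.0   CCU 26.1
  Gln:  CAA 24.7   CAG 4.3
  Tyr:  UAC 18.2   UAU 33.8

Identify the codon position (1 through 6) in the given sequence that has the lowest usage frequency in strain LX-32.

5

Codon 1 CCU (Pro): 26.1 per 1000.
Codon 2 GAG (Glu): 39.5 per 1000.
Codon 3 UAC (Tyr): 18.2 per 1000.
Codon 4 CAG (Gln): 4.3 per 1000.
Codon 5 CUA (Leu): 4.0 per 1000.
Codon 6 UUC (Phe): 37.6 per 1000.
Lowest frequency is 4.0 at codon 5.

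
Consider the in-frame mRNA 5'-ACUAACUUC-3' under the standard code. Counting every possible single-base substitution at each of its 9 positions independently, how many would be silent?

Codon 1 (ACU, Thr): 3 synonymous substitutions.
Codon 2 (AAC, Asn): 1 synonymous substitution.
Codon 3 (UUC, Phe): 1 synonymous substitution.
Total: 3 + 1 + 1 = 5.

5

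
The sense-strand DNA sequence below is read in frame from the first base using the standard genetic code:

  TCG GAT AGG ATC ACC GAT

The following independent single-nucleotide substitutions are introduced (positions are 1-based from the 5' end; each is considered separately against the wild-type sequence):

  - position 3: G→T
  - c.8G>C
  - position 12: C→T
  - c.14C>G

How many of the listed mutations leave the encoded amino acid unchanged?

2

Codon 1: TCG (Ser) → TCT (Ser) — synonymous.
Codon 3: AGG (Arg) → ACG (Thr) — missense.
Codon 4: ATC (Ile) → ATT (Ile) — synonymous.
Codon 5: ACC (Thr) → AGC (Ser) — missense.
Synonymous: 2 of 4.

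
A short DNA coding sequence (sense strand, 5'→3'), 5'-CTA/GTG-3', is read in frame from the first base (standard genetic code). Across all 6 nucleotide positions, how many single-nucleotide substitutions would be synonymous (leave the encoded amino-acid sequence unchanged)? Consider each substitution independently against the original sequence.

7

Codon 1 (CTA, Leu): 4 synonymous substitutions.
Codon 2 (GTG, Val): 3 synonymous substitutions.
Total: 4 + 3 = 7.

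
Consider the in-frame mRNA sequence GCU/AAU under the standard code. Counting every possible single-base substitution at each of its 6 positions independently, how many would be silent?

4

Codon 1 (GCU, Ala): 3 synonymous substitutions.
Codon 2 (AAU, Asn): 1 synonymous substitution.
Total: 3 + 1 = 4.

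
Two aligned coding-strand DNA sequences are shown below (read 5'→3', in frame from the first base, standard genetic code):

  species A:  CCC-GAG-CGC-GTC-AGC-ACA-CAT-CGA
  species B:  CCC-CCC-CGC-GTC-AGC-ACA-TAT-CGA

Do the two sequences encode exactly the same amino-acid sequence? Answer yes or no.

Codon 1: CCC Pro / CCC Pro — identical.
Codon 2: GAG Glu / CCC Pro — nonsynonymous.
Codon 3: CGC Arg / CGC Arg — identical.
Codon 4: GTC Val / GTC Val — identical.
Codon 5: AGC Ser / AGC Ser — identical.
Codon 6: ACA Thr / ACA Thr — identical.
Codon 7: CAT His / TAT Tyr — nonsynonymous.
Codon 8: CGA Arg / CGA Arg — identical.
Nonsynonymous differences: 2 → different protein.

no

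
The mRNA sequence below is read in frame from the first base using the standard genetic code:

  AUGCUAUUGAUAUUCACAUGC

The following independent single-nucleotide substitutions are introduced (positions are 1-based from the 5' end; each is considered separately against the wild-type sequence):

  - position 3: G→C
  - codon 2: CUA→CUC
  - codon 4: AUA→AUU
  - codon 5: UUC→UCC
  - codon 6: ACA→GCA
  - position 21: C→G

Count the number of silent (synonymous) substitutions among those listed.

2

Codon 1: AUG (Met) → AUC (Ile) — missense.
Codon 2: CUA (Leu) → CUC (Leu) — synonymous.
Codon 4: AUA (Ile) → AUU (Ile) — synonymous.
Codon 5: UUC (Phe) → UCC (Ser) — missense.
Codon 6: ACA (Thr) → GCA (Ala) — missense.
Codon 7: UGC (Cys) → UGG (Trp) — missense.
Synonymous: 2 of 6.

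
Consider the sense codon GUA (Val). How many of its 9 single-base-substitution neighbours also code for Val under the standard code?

Position 1: none → 0 synonymous.
Position 2: none → 0 synonymous.
Position 3: GUU, GUC, GUG → 3 synonymous.
Total: 0 + 0 + 3 = 3.

3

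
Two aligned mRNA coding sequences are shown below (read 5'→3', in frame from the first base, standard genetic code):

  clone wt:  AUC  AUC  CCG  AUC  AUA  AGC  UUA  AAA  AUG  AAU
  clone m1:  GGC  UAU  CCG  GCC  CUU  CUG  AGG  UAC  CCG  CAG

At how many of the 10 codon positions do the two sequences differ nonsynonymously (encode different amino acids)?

9

Codon 1: AUC Ile / GGC Gly — nonsynonymous.
Codon 2: AUC Ile / UAU Tyr — nonsynonymous.
Codon 3: CCG Pro / CCG Pro — identical.
Codon 4: AUC Ile / GCC Ala — nonsynonymous.
Codon 5: AUA Ile / CUU Leu — nonsynonymous.
Codon 6: AGC Ser / CUG Leu — nonsynonymous.
Codon 7: UUA Leu / AGG Arg — nonsynonymous.
Codon 8: AAA Lys / UAC Tyr — nonsynonymous.
Codon 9: AUG Met / CCG Pro — nonsynonymous.
Codon 10: AAU Asn / CAG Gln — nonsynonymous.
Nonsynonymous differences: 9.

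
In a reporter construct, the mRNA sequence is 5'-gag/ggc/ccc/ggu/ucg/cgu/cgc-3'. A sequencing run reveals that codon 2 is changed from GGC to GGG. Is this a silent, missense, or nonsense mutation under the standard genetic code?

Position 6 falls in codon 2: GGC → Gly.
After the substitution the codon is GGG → Gly.
Both encode Gly, so the change is synonymous.

silent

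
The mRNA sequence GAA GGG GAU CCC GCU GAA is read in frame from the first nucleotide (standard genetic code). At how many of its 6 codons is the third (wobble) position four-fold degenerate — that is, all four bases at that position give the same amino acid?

Codon 1 GAA (Glu): third position 2-fold.
Codon 2 GGG (Gly): third position 4-fold.
Codon 3 GAU (Asp): third position 2-fold.
Codon 4 CCC (Pro): third position 4-fold.
Codon 5 GCU (Ala): third position 4-fold.
Codon 6 GAA (Glu): third position 2-fold.
Four-fold degenerate third positions: 3.

3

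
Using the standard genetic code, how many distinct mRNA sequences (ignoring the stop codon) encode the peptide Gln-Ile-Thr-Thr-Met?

96

Gln: 2 codons.
Ile: 3 codons.
Thr: 4 codons.
Thr: 4 codons.
Met: 1 codon.
2 × 3 × 4 × 4 × 1 = 96.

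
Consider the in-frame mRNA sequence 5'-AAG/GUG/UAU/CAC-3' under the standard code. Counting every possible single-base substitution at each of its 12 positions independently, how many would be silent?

Codon 1 (AAG, Lys): 1 synonymous substitution.
Codon 2 (GUG, Val): 3 synonymous substitutions.
Codon 3 (UAU, Tyr): 1 synonymous substitution.
Codon 4 (CAC, His): 1 synonymous substitution.
Total: 1 + 3 + 1 + 1 = 6.

6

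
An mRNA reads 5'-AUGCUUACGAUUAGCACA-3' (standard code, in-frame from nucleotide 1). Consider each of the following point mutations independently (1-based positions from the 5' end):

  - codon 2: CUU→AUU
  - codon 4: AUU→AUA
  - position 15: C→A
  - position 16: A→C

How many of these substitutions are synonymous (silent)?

1

Codon 2: CUU (Leu) → AUU (Ile) — missense.
Codon 4: AUU (Ile) → AUA (Ile) — synonymous.
Codon 5: AGC (Ser) → AGA (Arg) — missense.
Codon 6: ACA (Thr) → CCA (Pro) — missense.
Synonymous: 1 of 4.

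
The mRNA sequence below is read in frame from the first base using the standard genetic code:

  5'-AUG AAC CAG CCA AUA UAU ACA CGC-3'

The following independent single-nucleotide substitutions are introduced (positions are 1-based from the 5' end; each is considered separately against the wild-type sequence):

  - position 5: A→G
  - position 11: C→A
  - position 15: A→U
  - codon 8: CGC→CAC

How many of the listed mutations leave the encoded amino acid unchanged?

Codon 2: AAC (Asn) → AGC (Ser) — missense.
Codon 4: CCA (Pro) → CAA (Gln) — missense.
Codon 5: AUA (Ile) → AUU (Ile) — synonymous.
Codon 8: CGC (Arg) → CAC (His) — missense.
Synonymous: 1 of 4.

1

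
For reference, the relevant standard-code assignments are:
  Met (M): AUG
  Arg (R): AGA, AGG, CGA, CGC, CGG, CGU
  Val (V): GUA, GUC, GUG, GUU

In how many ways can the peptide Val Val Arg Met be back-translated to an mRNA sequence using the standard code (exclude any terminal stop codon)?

Val: 4 codons.
Val: 4 codons.
Arg: 6 codons.
Met: 1 codon.
4 × 4 × 6 × 1 = 96.

96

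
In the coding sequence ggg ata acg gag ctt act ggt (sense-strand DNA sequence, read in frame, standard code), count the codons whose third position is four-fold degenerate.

Codon 1 GGG (Gly): third position 4-fold.
Codon 2 ATA (Ile): third position 3-fold.
Codon 3 ACG (Thr): third position 4-fold.
Codon 4 GAG (Glu): third position 2-fold.
Codon 5 CTT (Leu): third position 4-fold.
Codon 6 ACT (Thr): third position 4-fold.
Codon 7 GGT (Gly): third position 4-fold.
Four-fold degenerate third positions: 5.

5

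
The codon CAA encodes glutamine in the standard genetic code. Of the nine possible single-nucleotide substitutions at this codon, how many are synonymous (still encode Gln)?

1

Position 1: none → 0 synonymous.
Position 2: none → 0 synonymous.
Position 3: CAG → 1 synonymous.
Total: 0 + 0 + 1 = 1.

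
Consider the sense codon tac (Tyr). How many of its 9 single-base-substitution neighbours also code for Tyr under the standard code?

Position 1: none → 0 synonymous.
Position 2: none → 0 synonymous.
Position 3: TAT → 1 synonymous.
Total: 0 + 0 + 1 = 1.

1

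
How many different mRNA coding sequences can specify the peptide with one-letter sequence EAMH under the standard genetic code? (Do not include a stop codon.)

Glu: 2 codons.
Ala: 4 codons.
Met: 1 codon.
His: 2 codons.
2 × 4 × 1 × 2 = 16.

16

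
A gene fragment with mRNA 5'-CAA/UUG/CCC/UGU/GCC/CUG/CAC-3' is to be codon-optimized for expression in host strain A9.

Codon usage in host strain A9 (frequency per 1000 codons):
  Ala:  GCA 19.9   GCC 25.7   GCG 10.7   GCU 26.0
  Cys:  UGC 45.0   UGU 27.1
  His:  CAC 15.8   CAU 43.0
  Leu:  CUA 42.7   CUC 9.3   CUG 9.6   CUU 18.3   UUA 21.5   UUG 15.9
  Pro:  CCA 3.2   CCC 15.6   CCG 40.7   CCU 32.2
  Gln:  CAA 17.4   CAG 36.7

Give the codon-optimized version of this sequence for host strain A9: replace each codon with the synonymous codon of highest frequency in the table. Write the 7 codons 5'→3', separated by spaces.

Codon 1 (Gln): best is CAG at 36.7.
Codon 2 (Leu): best is CUA at 42.7.
Codon 3 (Pro): best is CCG at 40.7.
Codon 4 (Cys): best is UGC at 45.0.
Codon 5 (Ala): best is GCU at 26.0.
Codon 6 (Leu): best is CUA at 42.7.
Codon 7 (His): best is CAU at 43.0.

CAG CUA CCG UGC GCU CUA CAU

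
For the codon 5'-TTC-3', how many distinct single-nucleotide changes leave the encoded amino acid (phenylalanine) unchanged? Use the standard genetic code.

Position 1: none → 0 synonymous.
Position 2: none → 0 synonymous.
Position 3: TTT → 1 synonymous.
Total: 0 + 0 + 1 = 1.

1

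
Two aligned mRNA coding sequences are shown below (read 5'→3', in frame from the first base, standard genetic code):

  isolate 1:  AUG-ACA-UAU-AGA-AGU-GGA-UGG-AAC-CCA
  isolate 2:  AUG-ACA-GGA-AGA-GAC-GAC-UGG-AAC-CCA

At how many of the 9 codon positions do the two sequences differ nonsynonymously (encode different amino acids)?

3

Codon 1: AUG Met / AUG Met — identical.
Codon 2: ACA Thr / ACA Thr — identical.
Codon 3: UAU Tyr / GGA Gly — nonsynonymous.
Codon 4: AGA Arg / AGA Arg — identical.
Codon 5: AGU Ser / GAC Asp — nonsynonymous.
Codon 6: GGA Gly / GAC Asp — nonsynonymous.
Codon 7: UGG Trp / UGG Trp — identical.
Codon 8: AAC Asn / AAC Asn — identical.
Codon 9: CCA Pro / CCA Pro — identical.
Nonsynonymous differences: 3.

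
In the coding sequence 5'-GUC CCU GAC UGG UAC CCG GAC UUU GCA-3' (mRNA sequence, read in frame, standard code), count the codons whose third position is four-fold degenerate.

Codon 1 GUC (Val): third position 4-fold.
Codon 2 CCU (Pro): third position 4-fold.
Codon 3 GAC (Asp): third position 2-fold.
Codon 4 UGG (Trp): third position 1-fold.
Codon 5 UAC (Tyr): third position 2-fold.
Codon 6 CCG (Pro): third position 4-fold.
Codon 7 GAC (Asp): third position 2-fold.
Codon 8 UUU (Phe): third position 2-fold.
Codon 9 GCA (Ala): third position 4-fold.
Four-fold degenerate third positions: 4.

4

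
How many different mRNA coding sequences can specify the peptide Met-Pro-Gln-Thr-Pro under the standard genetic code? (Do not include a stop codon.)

128

Met: 1 codon.
Pro: 4 codons.
Gln: 2 codons.
Thr: 4 codons.
Pro: 4 codons.
1 × 4 × 2 × 4 × 4 = 128.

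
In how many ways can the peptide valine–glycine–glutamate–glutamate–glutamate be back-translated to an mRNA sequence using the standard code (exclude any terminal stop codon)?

128

Val: 4 codons.
Gly: 4 codons.
Glu: 2 codons.
Glu: 2 codons.
Glu: 2 codons.
4 × 4 × 2 × 2 × 2 = 128.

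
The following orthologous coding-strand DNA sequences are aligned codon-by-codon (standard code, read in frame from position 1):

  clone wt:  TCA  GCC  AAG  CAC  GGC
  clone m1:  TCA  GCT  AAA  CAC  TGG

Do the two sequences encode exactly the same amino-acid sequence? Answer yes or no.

no

Codon 1: TCA Ser / TCA Ser — identical.
Codon 2: GCC Ala / GCT Ala — synonymous.
Codon 3: AAG Lys / AAA Lys — synonymous.
Codon 4: CAC His / CAC His — identical.
Codon 5: GGC Gly / TGG Trp — nonsynonymous.
Nonsynonymous differences: 1 → different protein.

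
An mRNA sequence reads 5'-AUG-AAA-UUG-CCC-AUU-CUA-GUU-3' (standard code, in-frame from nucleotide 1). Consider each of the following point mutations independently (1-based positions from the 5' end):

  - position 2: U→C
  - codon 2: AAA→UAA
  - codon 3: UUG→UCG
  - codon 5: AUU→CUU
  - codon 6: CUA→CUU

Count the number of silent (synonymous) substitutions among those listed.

Codon 1: AUG (Met) → ACG (Thr) — missense.
Codon 2: AAA (Lys) → UAA (Stop) — nonsense.
Codon 3: UUG (Leu) → UCG (Ser) — missense.
Codon 5: AUU (Ile) → CUU (Leu) — missense.
Codon 6: CUA (Leu) → CUU (Leu) — synonymous.
Synonymous: 1 of 5.

1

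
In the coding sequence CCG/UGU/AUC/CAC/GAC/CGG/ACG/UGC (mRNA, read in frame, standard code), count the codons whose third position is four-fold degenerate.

Codon 1 CCG (Pro): third position 4-fold.
Codon 2 UGU (Cys): third position 2-fold.
Codon 3 AUC (Ile): third position 3-fold.
Codon 4 CAC (His): third position 2-fold.
Codon 5 GAC (Asp): third position 2-fold.
Codon 6 CGG (Arg): third position 4-fold.
Codon 7 ACG (Thr): third position 4-fold.
Codon 8 UGC (Cys): third position 2-fold.
Four-fold degenerate third positions: 3.

3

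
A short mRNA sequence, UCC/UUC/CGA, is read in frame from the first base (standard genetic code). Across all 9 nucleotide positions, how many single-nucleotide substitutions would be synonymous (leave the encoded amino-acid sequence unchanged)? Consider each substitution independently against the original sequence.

8

Codon 1 (UCC, Ser): 3 synonymous substitutions.
Codon 2 (UUC, Phe): 1 synonymous substitution.
Codon 3 (CGA, Arg): 4 synonymous substitutions.
Total: 3 + 1 + 4 = 8.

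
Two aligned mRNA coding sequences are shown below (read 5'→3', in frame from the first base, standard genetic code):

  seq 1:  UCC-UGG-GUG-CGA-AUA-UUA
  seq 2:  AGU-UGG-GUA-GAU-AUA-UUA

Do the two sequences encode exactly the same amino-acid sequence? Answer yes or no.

no

Codon 1: UCC Ser / AGU Ser — synonymous.
Codon 2: UGG Trp / UGG Trp — identical.
Codon 3: GUG Val / GUA Val — synonymous.
Codon 4: CGA Arg / GAU Asp — nonsynonymous.
Codon 5: AUA Ile / AUA Ile — identical.
Codon 6: UUA Leu / UUA Leu — identical.
Nonsynonymous differences: 1 → different protein.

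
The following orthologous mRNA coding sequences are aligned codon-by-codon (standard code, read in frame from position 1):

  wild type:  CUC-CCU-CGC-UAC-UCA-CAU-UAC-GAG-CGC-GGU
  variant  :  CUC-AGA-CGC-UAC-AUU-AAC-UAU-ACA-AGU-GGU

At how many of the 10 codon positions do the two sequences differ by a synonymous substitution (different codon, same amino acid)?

Codon 1: CUC Leu / CUC Leu — identical.
Codon 2: CCU Pro / AGA Arg — nonsynonymous.
Codon 3: CGC Arg / CGC Arg — identical.
Codon 4: UAC Tyr / UAC Tyr — identical.
Codon 5: UCA Ser / AUU Ile — nonsynonymous.
Codon 6: CAU His / AAC Asn — nonsynonymous.
Codon 7: UAC Tyr / UAU Tyr — synonymous.
Codon 8: GAG Glu / ACA Thr — nonsynonymous.
Codon 9: CGC Arg / AGU Ser — nonsynonymous.
Codon 10: GGU Gly / GGU Gly — identical.
Synonymous differences: 1.

1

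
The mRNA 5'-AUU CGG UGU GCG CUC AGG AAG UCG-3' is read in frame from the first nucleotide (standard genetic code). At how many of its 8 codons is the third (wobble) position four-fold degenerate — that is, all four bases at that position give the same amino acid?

4

Codon 1 AUU (Ile): third position 3-fold.
Codon 2 CGG (Arg): third position 4-fold.
Codon 3 UGU (Cys): third position 2-fold.
Codon 4 GCG (Ala): third position 4-fold.
Codon 5 CUC (Leu): third position 4-fold.
Codon 6 AGG (Arg): third position 2-fold.
Codon 7 AAG (Lys): third position 2-fold.
Codon 8 UCG (Ser): third position 4-fold.
Four-fold degenerate third positions: 4.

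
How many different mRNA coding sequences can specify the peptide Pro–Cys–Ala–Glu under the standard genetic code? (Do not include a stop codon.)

Pro: 4 codons.
Cys: 2 codons.
Ala: 4 codons.
Glu: 2 codons.
4 × 2 × 4 × 2 = 64.

64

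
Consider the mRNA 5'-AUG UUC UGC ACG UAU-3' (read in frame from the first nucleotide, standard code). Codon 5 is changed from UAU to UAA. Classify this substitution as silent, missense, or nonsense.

Position 15 falls in codon 5: UAU → Tyr.
After the substitution the codon is UAA → Stop.
The new codon is a stop codon, so this is a nonsense mutation.

nonsense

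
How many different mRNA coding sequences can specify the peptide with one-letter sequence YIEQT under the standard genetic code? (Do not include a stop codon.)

96

Tyr: 2 codons.
Ile: 3 codons.
Glu: 2 codons.
Gln: 2 codons.
Thr: 4 codons.
2 × 3 × 2 × 2 × 4 = 96.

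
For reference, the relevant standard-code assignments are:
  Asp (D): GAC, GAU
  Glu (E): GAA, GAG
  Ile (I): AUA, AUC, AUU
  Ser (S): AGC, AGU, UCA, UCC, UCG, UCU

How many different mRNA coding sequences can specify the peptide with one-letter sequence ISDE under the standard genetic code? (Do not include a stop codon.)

Ile: 3 codons.
Ser: 6 codons.
Asp: 2 codons.
Glu: 2 codons.
3 × 6 × 2 × 2 = 72.

72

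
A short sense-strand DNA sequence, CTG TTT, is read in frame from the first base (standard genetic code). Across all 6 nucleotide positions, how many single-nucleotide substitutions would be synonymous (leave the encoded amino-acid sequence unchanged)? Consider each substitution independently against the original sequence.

Codon 1 (CTG, Leu): 4 synonymous substitutions.
Codon 2 (TTT, Phe): 1 synonymous substitution.
Total: 4 + 1 = 5.

5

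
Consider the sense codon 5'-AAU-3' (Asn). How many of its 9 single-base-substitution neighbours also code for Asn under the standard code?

1

Position 1: none → 0 synonymous.
Position 2: none → 0 synonymous.
Position 3: AAC → 1 synonymous.
Total: 0 + 0 + 1 = 1.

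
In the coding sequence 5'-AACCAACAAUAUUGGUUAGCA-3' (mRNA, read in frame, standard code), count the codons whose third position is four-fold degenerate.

1

Codon 1 AAC (Asn): third position 2-fold.
Codon 2 CAA (Gln): third position 2-fold.
Codon 3 CAA (Gln): third position 2-fold.
Codon 4 UAU (Tyr): third position 2-fold.
Codon 5 UGG (Trp): third position 1-fold.
Codon 6 UUA (Leu): third position 2-fold.
Codon 7 GCA (Ala): third position 4-fold.
Four-fold degenerate third positions: 1.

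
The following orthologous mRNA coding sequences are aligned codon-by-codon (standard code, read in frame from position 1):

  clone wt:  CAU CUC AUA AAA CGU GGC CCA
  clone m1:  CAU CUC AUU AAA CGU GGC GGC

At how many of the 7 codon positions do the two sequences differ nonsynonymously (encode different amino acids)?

1

Codon 1: CAU His / CAU His — identical.
Codon 2: CUC Leu / CUC Leu — identical.
Codon 3: AUA Ile / AUU Ile — synonymous.
Codon 4: AAA Lys / AAA Lys — identical.
Codon 5: CGU Arg / CGU Arg — identical.
Codon 6: GGC Gly / GGC Gly — identical.
Codon 7: CCA Pro / GGC Gly — nonsynonymous.
Nonsynonymous differences: 1.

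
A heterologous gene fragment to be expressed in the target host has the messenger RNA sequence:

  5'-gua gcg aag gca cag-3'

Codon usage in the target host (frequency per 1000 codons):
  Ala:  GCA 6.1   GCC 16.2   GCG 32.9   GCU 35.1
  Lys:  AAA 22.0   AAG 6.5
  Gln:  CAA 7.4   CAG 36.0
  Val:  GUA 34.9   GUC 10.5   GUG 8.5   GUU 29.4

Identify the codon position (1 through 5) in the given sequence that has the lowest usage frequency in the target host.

Codon 1 GUA (Val): 34.9 per 1000.
Codon 2 GCG (Ala): 32.9 per 1000.
Codon 3 AAG (Lys): 6.5 per 1000.
Codon 4 GCA (Ala): 6.1 per 1000.
Codon 5 CAG (Gln): 36.0 per 1000.
Lowest frequency is 6.1 at codon 4.

4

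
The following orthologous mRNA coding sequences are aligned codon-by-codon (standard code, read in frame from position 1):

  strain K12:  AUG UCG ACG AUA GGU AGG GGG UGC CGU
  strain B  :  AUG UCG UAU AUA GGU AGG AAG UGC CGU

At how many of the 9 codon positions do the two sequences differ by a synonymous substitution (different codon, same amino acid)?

Codon 1: AUG Met / AUG Met — identical.
Codon 2: UCG Ser / UCG Ser — identical.
Codon 3: ACG Thr / UAU Tyr — nonsynonymous.
Codon 4: AUA Ile / AUA Ile — identical.
Codon 5: GGU Gly / GGU Gly — identical.
Codon 6: AGG Arg / AGG Arg — identical.
Codon 7: GGG Gly / AAG Lys — nonsynonymous.
Codon 8: UGC Cys / UGC Cys — identical.
Codon 9: CGU Arg / CGU Arg — identical.
Synonymous differences: 0.

0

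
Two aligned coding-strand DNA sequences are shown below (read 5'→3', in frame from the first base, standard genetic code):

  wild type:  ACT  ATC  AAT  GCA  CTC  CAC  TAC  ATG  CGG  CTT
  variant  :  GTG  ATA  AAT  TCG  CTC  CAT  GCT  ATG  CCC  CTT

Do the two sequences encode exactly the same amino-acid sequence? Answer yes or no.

Codon 1: ACT Thr / GTG Val — nonsynonymous.
Codon 2: ATC Ile / ATA Ile — synonymous.
Codon 3: AAT Asn / AAT Asn — identical.
Codon 4: GCA Ala / TCG Ser — nonsynonymous.
Codon 5: CTC Leu / CTC Leu — identical.
Codon 6: CAC His / CAT His — synonymous.
Codon 7: TAC Tyr / GCT Ala — nonsynonymous.
Codon 8: ATG Met / ATG Met — identical.
Codon 9: CGG Arg / CCC Pro — nonsynonymous.
Codon 10: CTT Leu / CTT Leu — identical.
Nonsynonymous differences: 4 → different protein.

no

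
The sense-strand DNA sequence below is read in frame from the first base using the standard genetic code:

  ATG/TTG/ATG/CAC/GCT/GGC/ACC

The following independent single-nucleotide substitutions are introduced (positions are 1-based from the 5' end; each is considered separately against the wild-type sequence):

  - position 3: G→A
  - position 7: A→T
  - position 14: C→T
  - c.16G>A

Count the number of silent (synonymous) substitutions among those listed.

Codon 1: ATG (Met) → ATA (Ile) — missense.
Codon 3: ATG (Met) → TTG (Leu) — missense.
Codon 5: GCT (Ala) → GTT (Val) — missense.
Codon 6: GGC (Gly) → AGC (Ser) — missense.
Synonymous: 0 of 4.

0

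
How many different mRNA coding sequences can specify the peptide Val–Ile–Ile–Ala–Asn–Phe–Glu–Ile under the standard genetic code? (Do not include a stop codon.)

3456

Val: 4 codons.
Ile: 3 codons.
Ile: 3 codons.
Ala: 4 codons.
Asn: 2 codons.
Phe: 2 codons.
Glu: 2 codons.
Ile: 3 codons.
4 × 3 × 3 × 4 × 2 × 2 × 2 × 3 = 3456.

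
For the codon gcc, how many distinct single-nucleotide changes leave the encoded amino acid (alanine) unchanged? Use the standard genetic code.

3

Position 1: none → 0 synonymous.
Position 2: none → 0 synonymous.
Position 3: GCU, GCA, GCG → 3 synonymous.
Total: 0 + 0 + 3 = 3.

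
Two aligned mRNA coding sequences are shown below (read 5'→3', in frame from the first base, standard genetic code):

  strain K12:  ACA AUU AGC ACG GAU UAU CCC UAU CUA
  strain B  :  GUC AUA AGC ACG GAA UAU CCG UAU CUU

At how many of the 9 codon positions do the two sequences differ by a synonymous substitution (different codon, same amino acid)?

Codon 1: ACA Thr / GUC Val — nonsynonymous.
Codon 2: AUU Ile / AUA Ile — synonymous.
Codon 3: AGC Ser / AGC Ser — identical.
Codon 4: ACG Thr / ACG Thr — identical.
Codon 5: GAU Asp / GAA Glu — nonsynonymous.
Codon 6: UAU Tyr / UAU Tyr — identical.
Codon 7: CCC Pro / CCG Pro — synonymous.
Codon 8: UAU Tyr / UAU Tyr — identical.
Codon 9: CUA Leu / CUU Leu — synonymous.
Synonymous differences: 3.

3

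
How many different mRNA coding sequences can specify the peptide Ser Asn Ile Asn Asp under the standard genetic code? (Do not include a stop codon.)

144

Ser: 6 codons.
Asn: 2 codons.
Ile: 3 codons.
Asn: 2 codons.
Asp: 2 codons.
6 × 2 × 3 × 2 × 2 = 144.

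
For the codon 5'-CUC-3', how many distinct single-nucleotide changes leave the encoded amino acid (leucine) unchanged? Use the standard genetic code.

3

Position 1: none → 0 synonymous.
Position 2: none → 0 synonymous.
Position 3: CUU, CUA, CUG → 3 synonymous.
Total: 0 + 0 + 3 = 3.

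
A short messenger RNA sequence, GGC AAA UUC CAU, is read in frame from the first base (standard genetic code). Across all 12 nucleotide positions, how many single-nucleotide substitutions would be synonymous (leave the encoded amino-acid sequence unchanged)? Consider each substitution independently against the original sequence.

6

Codon 1 (GGC, Gly): 3 synonymous substitutions.
Codon 2 (AAA, Lys): 1 synonymous substitution.
Codon 3 (UUC, Phe): 1 synonymous substitution.
Codon 4 (CAU, His): 1 synonymous substitution.
Total: 3 + 1 + 1 + 1 = 6.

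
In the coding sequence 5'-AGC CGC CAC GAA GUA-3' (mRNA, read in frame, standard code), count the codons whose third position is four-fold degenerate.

Codon 1 AGC (Ser): third position 2-fold.
Codon 2 CGC (Arg): third position 4-fold.
Codon 3 CAC (His): third position 2-fold.
Codon 4 GAA (Glu): third position 2-fold.
Codon 5 GUA (Val): third position 4-fold.
Four-fold degenerate third positions: 2.

2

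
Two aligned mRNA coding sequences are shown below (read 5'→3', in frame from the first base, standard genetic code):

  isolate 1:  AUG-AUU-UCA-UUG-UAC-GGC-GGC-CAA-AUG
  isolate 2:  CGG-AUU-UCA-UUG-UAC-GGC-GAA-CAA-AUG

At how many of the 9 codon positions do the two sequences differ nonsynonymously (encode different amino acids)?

Codon 1: AUG Met / CGG Arg — nonsynonymous.
Codon 2: AUU Ile / AUU Ile — identical.
Codon 3: UCA Ser / UCA Ser — identical.
Codon 4: UUG Leu / UUG Leu — identical.
Codon 5: UAC Tyr / UAC Tyr — identical.
Codon 6: GGC Gly / GGC Gly — identical.
Codon 7: GGC Gly / GAA Glu — nonsynonymous.
Codon 8: CAA Gln / CAA Gln — identical.
Codon 9: AUG Met / AUG Met — identical.
Nonsynonymous differences: 2.

2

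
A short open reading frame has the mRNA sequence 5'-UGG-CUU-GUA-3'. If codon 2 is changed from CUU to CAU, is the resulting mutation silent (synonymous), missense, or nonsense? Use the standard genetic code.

missense

Position 5 falls in codon 2: CUU → Leu.
After the substitution the codon is CAU → His.
Leu ≠ His, so this is a missense mutation.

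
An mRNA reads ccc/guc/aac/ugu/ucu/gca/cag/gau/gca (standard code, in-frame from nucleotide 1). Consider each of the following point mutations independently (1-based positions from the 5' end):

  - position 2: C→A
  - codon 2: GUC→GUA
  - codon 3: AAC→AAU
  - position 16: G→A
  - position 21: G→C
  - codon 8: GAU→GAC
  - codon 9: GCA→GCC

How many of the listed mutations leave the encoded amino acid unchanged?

4

Codon 1: CCC (Pro) → CAC (His) — missense.
Codon 2: GUC (Val) → GUA (Val) — synonymous.
Codon 3: AAC (Asn) → AAU (Asn) — synonymous.
Codon 6: GCA (Ala) → ACA (Thr) — missense.
Codon 7: CAG (Gln) → CAC (His) — missense.
Codon 8: GAU (Asp) → GAC (Asp) — synonymous.
Codon 9: GCA (Ala) → GCC (Ala) — synonymous.
Synonymous: 4 of 7.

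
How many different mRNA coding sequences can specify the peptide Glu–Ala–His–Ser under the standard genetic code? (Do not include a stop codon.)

96

Glu: 2 codons.
Ala: 4 codons.
His: 2 codons.
Ser: 6 codons.
2 × 4 × 2 × 6 = 96.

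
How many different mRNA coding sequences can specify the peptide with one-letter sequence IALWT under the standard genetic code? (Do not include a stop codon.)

Ile: 3 codons.
Ala: 4 codons.
Leu: 6 codons.
Trp: 1 codon.
Thr: 4 codons.
3 × 4 × 6 × 1 × 4 = 288.

288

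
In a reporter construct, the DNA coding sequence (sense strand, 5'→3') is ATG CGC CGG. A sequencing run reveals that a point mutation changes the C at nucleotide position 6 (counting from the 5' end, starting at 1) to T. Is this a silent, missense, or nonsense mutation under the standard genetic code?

silent

Position 6 falls in codon 2: CGC → Arg.
After the substitution the codon is CGT → Arg.
Both encode Arg, so the change is synonymous.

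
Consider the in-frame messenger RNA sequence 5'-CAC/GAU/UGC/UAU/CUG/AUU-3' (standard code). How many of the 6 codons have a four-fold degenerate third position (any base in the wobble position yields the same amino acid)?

Codon 1 CAC (His): third position 2-fold.
Codon 2 GAU (Asp): third position 2-fold.
Codon 3 UGC (Cys): third position 2-fold.
Codon 4 UAU (Tyr): third position 2-fold.
Codon 5 CUG (Leu): third position 4-fold.
Codon 6 AUU (Ile): third position 3-fold.
Four-fold degenerate third positions: 1.

1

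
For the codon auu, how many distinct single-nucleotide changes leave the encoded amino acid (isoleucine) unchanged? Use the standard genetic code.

2

Position 1: none → 0 synonymous.
Position 2: none → 0 synonymous.
Position 3: AUC, AUA → 2 synonymous.
Total: 0 + 0 + 2 = 2.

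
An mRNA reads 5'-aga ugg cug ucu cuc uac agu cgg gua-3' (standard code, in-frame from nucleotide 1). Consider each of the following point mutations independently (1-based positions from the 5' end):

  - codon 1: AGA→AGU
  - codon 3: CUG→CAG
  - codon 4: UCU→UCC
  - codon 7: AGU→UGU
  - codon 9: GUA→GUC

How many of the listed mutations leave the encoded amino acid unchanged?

Codon 1: AGA (Arg) → AGU (Ser) — missense.
Codon 3: CUG (Leu) → CAG (Gln) — missense.
Codon 4: UCU (Ser) → UCC (Ser) — synonymous.
Codon 7: AGU (Ser) → UGU (Cys) — missense.
Codon 9: GUA (Val) → GUC (Val) — synonymous.
Synonymous: 2 of 5.

2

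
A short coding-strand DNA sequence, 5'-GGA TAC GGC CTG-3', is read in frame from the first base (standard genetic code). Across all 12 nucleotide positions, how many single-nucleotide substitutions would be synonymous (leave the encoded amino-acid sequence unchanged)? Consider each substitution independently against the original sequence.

11

Codon 1 (GGA, Gly): 3 synonymous substitutions.
Codon 2 (TAC, Tyr): 1 synonymous substitution.
Codon 3 (GGC, Gly): 3 synonymous substitutions.
Codon 4 (CTG, Leu): 4 synonymous substitutions.
Total: 3 + 1 + 3 + 4 = 11.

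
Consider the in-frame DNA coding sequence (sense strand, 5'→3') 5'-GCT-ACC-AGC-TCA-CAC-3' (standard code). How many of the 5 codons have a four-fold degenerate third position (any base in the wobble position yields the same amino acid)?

3

Codon 1 GCT (Ala): third position 4-fold.
Codon 2 ACC (Thr): third position 4-fold.
Codon 3 AGC (Ser): third position 2-fold.
Codon 4 TCA (Ser): third position 4-fold.
Codon 5 CAC (His): third position 2-fold.
Four-fold degenerate third positions: 3.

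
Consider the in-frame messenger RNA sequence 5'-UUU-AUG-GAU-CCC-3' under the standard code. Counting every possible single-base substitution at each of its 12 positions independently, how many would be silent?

5

Codon 1 (UUU, Phe): 1 synonymous substitution.
Codon 2 (AUG, Met): 0 synonymous substitutions.
Codon 3 (GAU, Asp): 1 synonymous substitution.
Codon 4 (CCC, Pro): 3 synonymous substitutions.
Total: 1 + 0 + 1 + 3 = 5.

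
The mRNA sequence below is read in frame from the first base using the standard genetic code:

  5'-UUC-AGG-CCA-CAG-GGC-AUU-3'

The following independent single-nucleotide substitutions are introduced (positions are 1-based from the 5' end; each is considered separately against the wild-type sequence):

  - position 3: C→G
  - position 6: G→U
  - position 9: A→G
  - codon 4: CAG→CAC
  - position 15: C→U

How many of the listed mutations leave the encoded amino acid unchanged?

2

Codon 1: UUC (Phe) → UUG (Leu) — missense.
Codon 2: AGG (Arg) → AGU (Ser) — missense.
Codon 3: CCA (Pro) → CCG (Pro) — synonymous.
Codon 4: CAG (Gln) → CAC (His) — missense.
Codon 5: GGC (Gly) → GGU (Gly) — synonymous.
Synonymous: 2 of 5.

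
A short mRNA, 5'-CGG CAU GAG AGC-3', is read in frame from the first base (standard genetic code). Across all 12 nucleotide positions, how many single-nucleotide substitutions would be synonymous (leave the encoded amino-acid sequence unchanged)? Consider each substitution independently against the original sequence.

Codon 1 (CGG, Arg): 4 synonymous substitutions.
Codon 2 (CAU, His): 1 synonymous substitution.
Codon 3 (GAG, Glu): 1 synonymous substitution.
Codon 4 (AGC, Ser): 1 synonymous substitution.
Total: 4 + 1 + 1 + 1 = 7.

7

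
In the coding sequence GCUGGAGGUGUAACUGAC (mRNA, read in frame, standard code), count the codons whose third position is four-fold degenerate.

5

Codon 1 GCU (Ala): third position 4-fold.
Codon 2 GGA (Gly): third position 4-fold.
Codon 3 GGU (Gly): third position 4-fold.
Codon 4 GUA (Val): third position 4-fold.
Codon 5 ACU (Thr): third position 4-fold.
Codon 6 GAC (Asp): third position 2-fold.
Four-fold degenerate third positions: 5.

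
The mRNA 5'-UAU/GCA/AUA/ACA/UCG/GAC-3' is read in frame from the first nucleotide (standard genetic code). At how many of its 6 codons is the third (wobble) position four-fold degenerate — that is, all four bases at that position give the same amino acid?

3

Codon 1 UAU (Tyr): third position 2-fold.
Codon 2 GCA (Ala): third position 4-fold.
Codon 3 AUA (Ile): third position 3-fold.
Codon 4 ACA (Thr): third position 4-fold.
Codon 5 UCG (Ser): third position 4-fold.
Codon 6 GAC (Asp): third position 2-fold.
Four-fold degenerate third positions: 3.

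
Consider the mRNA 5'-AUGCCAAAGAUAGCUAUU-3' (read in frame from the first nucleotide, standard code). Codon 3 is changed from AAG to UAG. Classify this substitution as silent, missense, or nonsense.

nonsense

Position 7 falls in codon 3: AAG → Lys.
After the substitution the codon is UAG → Stop.
The new codon is a stop codon, so this is a nonsense mutation.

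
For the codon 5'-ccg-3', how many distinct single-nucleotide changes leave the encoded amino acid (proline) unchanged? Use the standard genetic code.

3

Position 1: none → 0 synonymous.
Position 2: none → 0 synonymous.
Position 3: CCT, CCC, CCA → 3 synonymous.
Total: 0 + 0 + 3 = 3.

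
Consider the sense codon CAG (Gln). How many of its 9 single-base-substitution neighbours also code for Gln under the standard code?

1

Position 1: none → 0 synonymous.
Position 2: none → 0 synonymous.
Position 3: CAA → 1 synonymous.
Total: 0 + 0 + 1 = 1.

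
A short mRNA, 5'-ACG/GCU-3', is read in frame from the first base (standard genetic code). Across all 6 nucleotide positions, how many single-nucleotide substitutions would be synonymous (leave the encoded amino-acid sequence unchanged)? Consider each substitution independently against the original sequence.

Codon 1 (ACG, Thr): 3 synonymous substitutions.
Codon 2 (GCU, Ala): 3 synonymous substitutions.
Total: 3 + 3 = 6.

6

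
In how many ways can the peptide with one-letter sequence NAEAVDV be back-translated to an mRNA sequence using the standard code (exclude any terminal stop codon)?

Asn: 2 codons.
Ala: 4 codons.
Glu: 2 codons.
Ala: 4 codons.
Val: 4 codons.
Asp: 2 codons.
Val: 4 codons.
2 × 4 × 2 × 4 × 4 × 2 × 4 = 2048.

2048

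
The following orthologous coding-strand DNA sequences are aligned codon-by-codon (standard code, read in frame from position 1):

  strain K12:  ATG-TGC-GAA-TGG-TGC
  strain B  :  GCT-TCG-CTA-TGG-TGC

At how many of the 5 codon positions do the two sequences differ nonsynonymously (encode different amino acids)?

3

Codon 1: ATG Met / GCT Ala — nonsynonymous.
Codon 2: TGC Cys / TCG Ser — nonsynonymous.
Codon 3: GAA Glu / CTA Leu — nonsynonymous.
Codon 4: TGG Trp / TGG Trp — identical.
Codon 5: TGC Cys / TGC Cys — identical.
Nonsynonymous differences: 3.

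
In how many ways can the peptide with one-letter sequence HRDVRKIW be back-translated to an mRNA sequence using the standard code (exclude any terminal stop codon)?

3456

His: 2 codons.
Arg: 6 codons.
Asp: 2 codons.
Val: 4 codons.
Arg: 6 codons.
Lys: 2 codons.
Ile: 3 codons.
Trp: 1 codon.
2 × 6 × 2 × 4 × 6 × 2 × 3 × 1 = 3456.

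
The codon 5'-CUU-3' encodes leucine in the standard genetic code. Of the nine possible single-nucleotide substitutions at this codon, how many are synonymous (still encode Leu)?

Position 1: none → 0 synonymous.
Position 2: none → 0 synonymous.
Position 3: CUC, CUA, CUG → 3 synonymous.
Total: 0 + 0 + 3 = 3.

3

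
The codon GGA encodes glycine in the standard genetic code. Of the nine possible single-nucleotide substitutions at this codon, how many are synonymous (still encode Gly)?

3

Position 1: none → 0 synonymous.
Position 2: none → 0 synonymous.
Position 3: GGT, GGC, GGG → 3 synonymous.
Total: 0 + 0 + 3 = 3.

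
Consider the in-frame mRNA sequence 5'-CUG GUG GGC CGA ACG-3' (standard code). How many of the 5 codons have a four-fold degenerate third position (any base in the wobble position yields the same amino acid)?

5

Codon 1 CUG (Leu): third position 4-fold.
Codon 2 GUG (Val): third position 4-fold.
Codon 3 GGC (Gly): third position 4-fold.
Codon 4 CGA (Arg): third position 4-fold.
Codon 5 ACG (Thr): third position 4-fold.
Four-fold degenerate third positions: 5.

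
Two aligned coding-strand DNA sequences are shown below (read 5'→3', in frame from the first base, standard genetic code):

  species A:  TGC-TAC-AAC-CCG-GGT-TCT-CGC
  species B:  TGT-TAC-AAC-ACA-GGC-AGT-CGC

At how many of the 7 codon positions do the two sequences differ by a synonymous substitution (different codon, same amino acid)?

Codon 1: TGC Cys / TGT Cys — synonymous.
Codon 2: TAC Tyr / TAC Tyr — identical.
Codon 3: AAC Asn / AAC Asn — identical.
Codon 4: CCG Pro / ACA Thr — nonsynonymous.
Codon 5: GGT Gly / GGC Gly — synonymous.
Codon 6: TCT Ser / AGT Ser — synonymous.
Codon 7: CGC Arg / CGC Arg — identical.
Synonymous differences: 3.

3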